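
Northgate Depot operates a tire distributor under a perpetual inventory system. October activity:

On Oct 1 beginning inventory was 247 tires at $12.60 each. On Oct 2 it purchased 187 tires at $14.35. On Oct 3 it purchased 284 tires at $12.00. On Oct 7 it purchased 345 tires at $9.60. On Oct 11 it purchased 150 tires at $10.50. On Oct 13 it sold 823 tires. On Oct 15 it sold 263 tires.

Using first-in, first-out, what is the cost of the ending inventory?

Oct 13, 823 sold [FIFO — oldest first]: 247 @ $12.60 + 187 @ $14.35 + 284 @ $12.00 + 105 @ $9.60 = $10,211.65
Oct 15, 263 sold [FIFO — oldest first]: 240 @ $9.60 + 23 @ $10.50 = $2,545.50
Total COGS = $10,211.65 + $2,545.50 = $12,757.15
Ending inventory: 127 @ $10.50 = $1,333.50
Check: goods available $14,090.65 = COGS $12,757.15 + ending $1,333.50

Ending inventory = $1,333.50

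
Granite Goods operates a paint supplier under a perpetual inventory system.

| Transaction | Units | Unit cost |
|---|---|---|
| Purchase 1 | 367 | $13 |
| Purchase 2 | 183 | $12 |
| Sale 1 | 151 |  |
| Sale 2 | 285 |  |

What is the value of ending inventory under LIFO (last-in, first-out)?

Ending inventory = $1,482

Sale 1 (151) [LIFO — newest first]: 151 @ $12 = $1,812
Sale 2 (285) [LIFO — newest first]: 32 @ $12 + 253 @ $13 = $3,673
Total COGS = $1,812 + $3,673 = $5,485
Ending inventory: 114 @ $13 = $1,482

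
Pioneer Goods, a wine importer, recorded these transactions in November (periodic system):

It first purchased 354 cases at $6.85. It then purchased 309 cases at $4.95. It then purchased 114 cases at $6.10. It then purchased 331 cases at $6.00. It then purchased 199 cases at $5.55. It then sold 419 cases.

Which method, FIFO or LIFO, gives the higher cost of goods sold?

FIFO

FIFO COGS: 354 @ $6.85 + 65 @ $4.95 = $2,746.65
LIFO COGS: 199 @ $5.55 + 220 @ $6.00 = $2,424.45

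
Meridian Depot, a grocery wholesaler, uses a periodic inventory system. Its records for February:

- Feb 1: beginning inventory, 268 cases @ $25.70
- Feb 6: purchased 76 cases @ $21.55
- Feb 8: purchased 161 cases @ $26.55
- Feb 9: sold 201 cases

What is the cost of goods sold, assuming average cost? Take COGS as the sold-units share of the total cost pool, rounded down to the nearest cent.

Feb 9, sell 201: 201/505 × $12,799.95 → $5,094.63
Ending inventory (cost pool remaining) = $7,705.32
Check: goods available $12,799.95 = COGS $5,094.63 + ending $7,705.32

COGS = $5,094.63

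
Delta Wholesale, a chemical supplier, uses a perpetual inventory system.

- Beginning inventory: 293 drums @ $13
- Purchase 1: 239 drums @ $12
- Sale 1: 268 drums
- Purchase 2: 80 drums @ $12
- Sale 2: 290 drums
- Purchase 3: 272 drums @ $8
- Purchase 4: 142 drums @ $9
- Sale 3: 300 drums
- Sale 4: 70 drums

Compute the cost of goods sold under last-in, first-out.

COGS = $10,037

Sale 1 (268) [LIFO — newest first]: 239 @ $12 + 29 @ $13 = $3,245
Sale 2 (290) [LIFO — newest first]: 80 @ $12 + 210 @ $13 = $3,690
Sale 3 (300) [LIFO — newest first]: 142 @ $9 + 158 @ $8 = $2,542
Sale 4 (70) [LIFO — newest first]: 70 @ $8 = $560
Total COGS = $3,245 + $3,690 + $2,542 + $560 = $10,037
Ending inventory: 54 @ $13 + 44 @ $8 = $1,054
Check: goods available $11,091 = COGS $10,037 + ending $1,054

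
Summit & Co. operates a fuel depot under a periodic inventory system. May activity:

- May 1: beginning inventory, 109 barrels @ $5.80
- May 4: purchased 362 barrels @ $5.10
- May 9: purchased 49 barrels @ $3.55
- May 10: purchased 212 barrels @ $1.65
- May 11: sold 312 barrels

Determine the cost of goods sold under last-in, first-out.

COGS = $783.85

May 11, 312 sold [LIFO — newest first]: 212 @ $1.65 + 49 @ $3.55 + 51 @ $5.10 = $783.85
Ending inventory: 109 @ $5.80 + 311 @ $5.10 = $2,218.30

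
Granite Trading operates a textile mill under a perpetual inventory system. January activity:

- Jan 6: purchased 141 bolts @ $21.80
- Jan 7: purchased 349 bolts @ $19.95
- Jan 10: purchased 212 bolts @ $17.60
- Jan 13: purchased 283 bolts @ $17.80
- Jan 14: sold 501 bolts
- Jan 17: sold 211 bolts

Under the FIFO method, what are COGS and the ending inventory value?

COGS = $13,945.55; ending inventory = $4,859.40

Jan 14, 501 sold [FIFO — oldest first]: 141 @ $21.80 + 349 @ $19.95 + 11 @ $17.60 = $10,229.95
Jan 17, 211 sold [FIFO — oldest first]: 201 @ $17.60 + 10 @ $17.80 = $3,715.60
Total COGS = $10,229.95 + $3,715.60 = $13,945.55
Ending inventory: 273 @ $17.80 = $4,859.40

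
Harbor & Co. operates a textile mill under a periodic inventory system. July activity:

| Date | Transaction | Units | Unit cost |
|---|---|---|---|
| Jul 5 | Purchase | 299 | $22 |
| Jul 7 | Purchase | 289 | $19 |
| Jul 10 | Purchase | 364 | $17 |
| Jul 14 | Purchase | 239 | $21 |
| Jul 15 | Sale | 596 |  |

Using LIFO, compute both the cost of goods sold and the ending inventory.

Jul 15, 596 sold [LIFO — newest first]: 239 @ $21 + 357 @ $17 = $11,088
Ending inventory: 299 @ $22 + 289 @ $19 + 7 @ $17 = $12,188
Check: goods available $23,276 = COGS $11,088 + ending $12,188

COGS = $11,088; ending inventory = $12,188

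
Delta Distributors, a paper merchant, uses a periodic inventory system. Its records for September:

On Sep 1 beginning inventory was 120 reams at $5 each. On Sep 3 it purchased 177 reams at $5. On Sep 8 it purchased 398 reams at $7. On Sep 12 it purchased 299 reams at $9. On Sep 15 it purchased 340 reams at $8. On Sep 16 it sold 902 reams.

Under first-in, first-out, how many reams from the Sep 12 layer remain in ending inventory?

92

Sep 16, 902 sold [FIFO — oldest first]: 120 @ $5 + 177 @ $5 + 398 @ $7 + 207 @ $9 = $6,134
Ending inventory: 92 @ $9 + 340 @ $8 = $3,548
Check: goods available $9,682 = COGS $6,134 + ending $3,548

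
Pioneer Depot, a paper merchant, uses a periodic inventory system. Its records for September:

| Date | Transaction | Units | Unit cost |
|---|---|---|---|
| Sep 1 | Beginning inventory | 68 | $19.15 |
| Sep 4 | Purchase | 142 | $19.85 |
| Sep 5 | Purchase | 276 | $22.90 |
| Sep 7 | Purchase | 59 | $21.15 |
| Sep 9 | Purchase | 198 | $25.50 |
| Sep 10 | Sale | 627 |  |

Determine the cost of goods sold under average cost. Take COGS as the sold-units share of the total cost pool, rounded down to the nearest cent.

COGS = $14,124.92

Sep 10, sell 627: 627/743 × $16,738.15 → $14,124.92
Ending inventory (cost pool remaining) = $2,613.23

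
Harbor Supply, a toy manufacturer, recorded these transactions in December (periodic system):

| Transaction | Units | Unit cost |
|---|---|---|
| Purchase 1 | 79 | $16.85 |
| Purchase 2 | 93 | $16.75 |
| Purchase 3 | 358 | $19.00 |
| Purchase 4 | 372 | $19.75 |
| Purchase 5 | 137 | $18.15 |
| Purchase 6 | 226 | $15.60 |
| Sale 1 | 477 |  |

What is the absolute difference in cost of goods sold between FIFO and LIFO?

FIFO COGS: 79 @ $16.85 + 93 @ $16.75 + 305 @ $19.00 = $8,683.90
LIFO COGS: 226 @ $15.60 + 137 @ $18.15 + 114 @ $19.75 = $8,263.65
Difference = |$8,683.90 − $8,263.65| = $420.25

$420.25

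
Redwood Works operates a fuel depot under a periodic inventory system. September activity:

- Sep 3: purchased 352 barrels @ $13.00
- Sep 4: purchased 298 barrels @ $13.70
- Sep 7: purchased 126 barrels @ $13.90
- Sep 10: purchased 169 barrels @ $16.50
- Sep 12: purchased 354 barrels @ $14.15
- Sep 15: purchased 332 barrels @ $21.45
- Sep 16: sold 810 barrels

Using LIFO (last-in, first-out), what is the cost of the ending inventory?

Sep 16, 810 sold [LIFO — newest first]: 332 @ $21.45 + 354 @ $14.15 + 124 @ $16.50 = $14,176.50
Ending inventory: 352 @ $13.00 + 298 @ $13.70 + 126 @ $13.90 + 45 @ $16.50 = $11,152.50

Ending inventory = $11,152.50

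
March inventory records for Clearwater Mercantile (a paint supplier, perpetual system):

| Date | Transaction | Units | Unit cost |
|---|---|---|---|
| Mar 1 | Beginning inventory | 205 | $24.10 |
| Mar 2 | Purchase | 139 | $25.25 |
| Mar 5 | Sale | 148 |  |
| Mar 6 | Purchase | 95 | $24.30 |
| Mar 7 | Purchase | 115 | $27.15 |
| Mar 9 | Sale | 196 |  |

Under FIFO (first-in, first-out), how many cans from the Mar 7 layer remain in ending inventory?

115

Mar 5, 148 sold [FIFO — oldest first]: 148 @ $24.10 = $3,566.80
Mar 9, 196 sold [FIFO — oldest first]: 57 @ $24.10 + 139 @ $25.25 = $4,883.45
Total COGS = $3,566.80 + $4,883.45 = $8,450.25
Ending inventory: 95 @ $24.30 + 115 @ $27.15 = $5,430.75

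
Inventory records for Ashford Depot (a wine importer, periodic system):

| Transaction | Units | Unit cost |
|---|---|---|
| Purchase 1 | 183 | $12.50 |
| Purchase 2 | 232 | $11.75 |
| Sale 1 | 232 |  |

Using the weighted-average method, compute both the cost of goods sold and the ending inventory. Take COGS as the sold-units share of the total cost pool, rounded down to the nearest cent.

COGS = $2,802.72; ending inventory = $2,210.78

Sale 1, sell 232: 232/415 × $5,013.50 → $2,802.72
Ending inventory (cost pool remaining) = $2,210.78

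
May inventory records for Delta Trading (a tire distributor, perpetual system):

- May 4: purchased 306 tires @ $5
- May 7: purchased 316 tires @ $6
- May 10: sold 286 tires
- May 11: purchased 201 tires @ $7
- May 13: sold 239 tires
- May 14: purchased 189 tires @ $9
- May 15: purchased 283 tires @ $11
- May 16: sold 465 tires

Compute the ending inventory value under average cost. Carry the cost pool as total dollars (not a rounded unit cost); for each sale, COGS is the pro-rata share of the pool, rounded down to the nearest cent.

After May 4: 306 on hand, pool $1,530.00 (≈ $5.0000 each)
After May 7: 622 on hand, pool $3,426.00 (≈ $5.5080 each)
May 10, sell 286: 286/622 × $3,426.00 → $1,575.29
After May 11: 537 on hand, pool $3,257.71 (≈ $6.0665 each)
May 13, sell 239: 239/537 × $3,257.71 → $1,449.89
After May 14: 487 on hand, pool $3,508.82 (≈ $7.2050 each)
After May 15: 770 on hand, pool $6,621.82 (≈ $8.5998 each)
May 16, sell 465: 465/770 × $6,621.82 → $3,998.89
Total COGS = $1,575.29 + $1,449.89 + $3,998.89 = $7,024.07
Ending inventory (cost pool remaining) = $2,622.93

Ending inventory = $2,622.93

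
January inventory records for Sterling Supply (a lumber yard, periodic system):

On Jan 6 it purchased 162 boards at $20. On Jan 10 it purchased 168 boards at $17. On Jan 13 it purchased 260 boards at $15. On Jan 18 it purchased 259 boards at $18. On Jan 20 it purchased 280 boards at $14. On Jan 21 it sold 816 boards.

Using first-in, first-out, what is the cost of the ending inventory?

Jan 21, 816 sold [FIFO — oldest first]: 162 @ $20 + 168 @ $17 + 260 @ $15 + 226 @ $18 = $14,064
Ending inventory: 33 @ $18 + 280 @ $14 = $4,514
Check: goods available $18,578 = COGS $14,064 + ending $4,514

Ending inventory = $4,514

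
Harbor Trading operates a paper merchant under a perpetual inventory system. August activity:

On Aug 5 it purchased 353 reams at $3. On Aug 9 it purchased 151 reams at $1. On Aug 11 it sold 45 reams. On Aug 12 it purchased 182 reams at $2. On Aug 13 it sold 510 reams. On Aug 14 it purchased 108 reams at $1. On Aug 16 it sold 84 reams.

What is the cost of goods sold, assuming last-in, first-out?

Aug 11, 45 sold [LIFO — newest first]: 45 @ $1 = $45
Aug 13, 510 sold [LIFO — newest first]: 182 @ $2 + 106 @ $1 + 222 @ $3 = $1,136
Aug 16, 84 sold [LIFO — newest first]: 84 @ $1 = $84
Total COGS = $45 + $1,136 + $84 = $1,265
Ending inventory: 131 @ $3 + 24 @ $1 = $417

COGS = $1,265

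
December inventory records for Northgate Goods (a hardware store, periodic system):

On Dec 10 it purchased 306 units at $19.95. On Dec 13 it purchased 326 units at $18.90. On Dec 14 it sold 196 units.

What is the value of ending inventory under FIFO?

Ending inventory = $8,355.90

Dec 14, 196 sold [FIFO — oldest first]: 196 @ $19.95 = $3,910.20
Ending inventory: 110 @ $19.95 + 326 @ $18.90 = $8,355.90
Check: goods available $12,266.10 = COGS $3,910.20 + ending $8,355.90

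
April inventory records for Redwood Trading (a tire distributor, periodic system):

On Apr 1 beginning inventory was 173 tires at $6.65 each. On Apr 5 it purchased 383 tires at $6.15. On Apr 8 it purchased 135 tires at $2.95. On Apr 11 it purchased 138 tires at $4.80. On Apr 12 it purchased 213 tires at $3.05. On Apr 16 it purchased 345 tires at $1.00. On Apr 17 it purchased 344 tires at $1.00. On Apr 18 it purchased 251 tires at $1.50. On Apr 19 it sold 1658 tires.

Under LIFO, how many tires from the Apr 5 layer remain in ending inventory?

Apr 19, 1658 sold [LIFO — newest first]: 251 @ $1.50 + 344 @ $1.00 + 345 @ $1.00 + 213 @ $3.05 + 138 @ $4.80 + 135 @ $2.95 + 232 @ $6.15 = $4,202.60
Ending inventory: 173 @ $6.65 + 151 @ $6.15 = $2,079.10
Check: goods available $6,281.70 = COGS $4,202.60 + ending $2,079.10

151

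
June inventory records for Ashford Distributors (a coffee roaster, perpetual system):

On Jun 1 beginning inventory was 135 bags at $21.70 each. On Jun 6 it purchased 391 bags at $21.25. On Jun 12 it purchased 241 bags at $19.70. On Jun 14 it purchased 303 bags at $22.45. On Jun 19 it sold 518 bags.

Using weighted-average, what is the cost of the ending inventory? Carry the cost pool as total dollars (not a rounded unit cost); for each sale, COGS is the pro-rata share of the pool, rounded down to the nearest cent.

After Jun 1: 135 on hand, pool $2,929.50 (≈ $21.7000 each)
After Jun 6: 526 on hand, pool $11,238.25 (≈ $21.3655 each)
After Jun 12: 767 on hand, pool $15,985.95 (≈ $20.8422 each)
After Jun 14: 1070 on hand, pool $22,788.30 (≈ $21.2975 each)
Jun 19, sell 518: 518/1070 × $22,788.30 → $11,032.09
Ending inventory (cost pool remaining) = $11,756.21
Check: goods available $22,788.30 = COGS $11,032.09 + ending $11,756.21

Ending inventory = $11,756.21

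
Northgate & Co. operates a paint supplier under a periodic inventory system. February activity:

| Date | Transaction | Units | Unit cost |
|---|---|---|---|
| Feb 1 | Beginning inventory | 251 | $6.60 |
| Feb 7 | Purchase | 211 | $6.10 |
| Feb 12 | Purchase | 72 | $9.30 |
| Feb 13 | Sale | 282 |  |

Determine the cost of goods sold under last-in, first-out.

Feb 13, 282 sold [LIFO — newest first]: 72 @ $9.30 + 210 @ $6.10 = $1,950.60
Ending inventory: 251 @ $6.60 + 1 @ $6.10 = $1,662.70

COGS = $1,950.60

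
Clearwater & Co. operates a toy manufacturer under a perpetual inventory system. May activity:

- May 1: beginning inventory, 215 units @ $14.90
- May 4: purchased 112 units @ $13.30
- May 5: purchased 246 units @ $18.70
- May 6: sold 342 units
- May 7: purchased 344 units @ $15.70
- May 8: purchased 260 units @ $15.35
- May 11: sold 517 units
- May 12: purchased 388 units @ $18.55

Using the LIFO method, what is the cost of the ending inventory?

Ending inventory = $11,979.60

May 6, 342 sold [LIFO — newest first]: 246 @ $18.70 + 96 @ $13.30 = $5,877.00
May 11, 517 sold [LIFO — newest first]: 260 @ $15.35 + 257 @ $15.70 = $8,025.90
Total COGS = $5,877.00 + $8,025.90 = $13,902.90
Ending inventory: 215 @ $14.90 + 16 @ $13.30 + 87 @ $15.70 + 388 @ $18.55 = $11,979.60
Check: goods available $25,882.50 = COGS $13,902.90 + ending $11,979.60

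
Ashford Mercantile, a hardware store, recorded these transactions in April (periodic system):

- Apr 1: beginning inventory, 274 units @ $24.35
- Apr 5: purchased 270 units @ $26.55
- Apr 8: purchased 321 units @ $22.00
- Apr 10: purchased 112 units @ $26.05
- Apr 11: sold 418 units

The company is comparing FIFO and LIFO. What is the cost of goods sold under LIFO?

FIFO COGS: 274 @ $24.35 + 144 @ $26.55 = $10,495.10
LIFO COGS: 112 @ $26.05 + 306 @ $22.00 = $9,649.60

COGS = $9,649.60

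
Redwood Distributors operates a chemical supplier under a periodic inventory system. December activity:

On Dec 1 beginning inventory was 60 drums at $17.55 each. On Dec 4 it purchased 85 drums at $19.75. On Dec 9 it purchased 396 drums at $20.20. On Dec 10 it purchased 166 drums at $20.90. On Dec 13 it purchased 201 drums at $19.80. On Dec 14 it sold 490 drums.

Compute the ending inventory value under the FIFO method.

Ending inventory = $8,479.40

Dec 14, 490 sold [FIFO — oldest first]: 60 @ $17.55 + 85 @ $19.75 + 345 @ $20.20 = $9,700.75
Ending inventory: 51 @ $20.20 + 166 @ $20.90 + 201 @ $19.80 = $8,479.40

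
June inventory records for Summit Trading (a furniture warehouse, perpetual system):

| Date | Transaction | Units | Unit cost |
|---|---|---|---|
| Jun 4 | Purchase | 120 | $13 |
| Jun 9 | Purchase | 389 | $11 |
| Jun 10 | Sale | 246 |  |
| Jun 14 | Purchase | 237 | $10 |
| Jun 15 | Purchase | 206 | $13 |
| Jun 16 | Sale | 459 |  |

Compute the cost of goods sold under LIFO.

COGS = $7,930

Jun 10, 246 sold [LIFO — newest first]: 246 @ $11 = $2,706
Jun 16, 459 sold [LIFO — newest first]: 206 @ $13 + 237 @ $10 + 16 @ $11 = $5,224
Total COGS = $2,706 + $5,224 = $7,930
Ending inventory: 120 @ $13 + 127 @ $11 = $2,957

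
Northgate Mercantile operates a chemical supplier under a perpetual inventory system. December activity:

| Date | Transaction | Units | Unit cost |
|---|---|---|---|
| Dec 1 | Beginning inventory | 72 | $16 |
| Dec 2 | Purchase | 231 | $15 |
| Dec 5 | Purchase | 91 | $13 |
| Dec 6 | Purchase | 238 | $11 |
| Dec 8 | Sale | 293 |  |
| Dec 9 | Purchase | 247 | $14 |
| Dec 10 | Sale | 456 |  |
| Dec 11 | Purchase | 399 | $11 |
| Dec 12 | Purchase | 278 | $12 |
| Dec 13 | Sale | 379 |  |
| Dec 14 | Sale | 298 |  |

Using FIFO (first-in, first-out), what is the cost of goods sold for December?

Dec 8, 293 sold [FIFO — oldest first]: 72 @ $16 + 221 @ $15 = $4,467
Dec 10, 456 sold [FIFO — oldest first]: 10 @ $15 + 91 @ $13 + 238 @ $11 + 117 @ $14 = $5,589
Dec 13, 379 sold [FIFO — oldest first]: 130 @ $14 + 249 @ $11 = $4,559
Dec 14, 298 sold [FIFO — oldest first]: 150 @ $11 + 148 @ $12 = $3,426
Total COGS = $4,467 + $5,589 + $4,559 + $3,426 = $18,041
Ending inventory: 130 @ $12 = $1,560

COGS = $18,041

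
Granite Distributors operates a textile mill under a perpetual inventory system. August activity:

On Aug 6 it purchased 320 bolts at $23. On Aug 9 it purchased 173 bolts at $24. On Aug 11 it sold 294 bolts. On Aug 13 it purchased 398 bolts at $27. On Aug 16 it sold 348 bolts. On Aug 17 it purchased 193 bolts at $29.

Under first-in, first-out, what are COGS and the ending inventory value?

COGS = $15,535; ending inventory = $12,320

Aug 11, 294 sold [FIFO — oldest first]: 294 @ $23 = $6,762
Aug 16, 348 sold [FIFO — oldest first]: 26 @ $23 + 173 @ $24 + 149 @ $27 = $8,773
Total COGS = $6,762 + $8,773 = $15,535
Ending inventory: 249 @ $27 + 193 @ $29 = $12,320
Check: goods available $27,855 = COGS $15,535 + ending $12,320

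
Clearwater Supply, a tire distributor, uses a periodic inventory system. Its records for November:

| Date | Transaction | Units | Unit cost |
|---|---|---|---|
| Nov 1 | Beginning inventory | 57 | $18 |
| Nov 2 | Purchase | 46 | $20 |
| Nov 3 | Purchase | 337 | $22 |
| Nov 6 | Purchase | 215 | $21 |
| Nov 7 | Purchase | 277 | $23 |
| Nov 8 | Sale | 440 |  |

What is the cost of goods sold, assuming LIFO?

COGS = $9,794

Nov 8, 440 sold [LIFO — newest first]: 277 @ $23 + 163 @ $21 = $9,794
Ending inventory: 57 @ $18 + 46 @ $20 + 337 @ $22 + 52 @ $21 = $10,452
Check: goods available $20,246 = COGS $9,794 + ending $10,452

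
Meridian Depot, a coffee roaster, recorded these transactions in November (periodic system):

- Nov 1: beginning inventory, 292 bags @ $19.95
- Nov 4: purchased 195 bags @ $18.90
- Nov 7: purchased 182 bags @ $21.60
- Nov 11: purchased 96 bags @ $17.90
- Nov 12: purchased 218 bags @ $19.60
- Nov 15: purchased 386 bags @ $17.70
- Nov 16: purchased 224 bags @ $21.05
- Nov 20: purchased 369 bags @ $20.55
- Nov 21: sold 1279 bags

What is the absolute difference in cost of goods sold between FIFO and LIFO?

$198.45

FIFO COGS: 292 @ $19.95 + 195 @ $18.90 + 182 @ $21.60 + 96 @ $17.90 + 218 @ $19.60 + 296 @ $17.70 = $24,672.50
LIFO COGS: 369 @ $20.55 + 224 @ $21.05 + 386 @ $17.70 + 218 @ $19.60 + 82 @ $17.90 = $24,870.95
Difference = |$24,672.50 − $24,870.95| = $198.45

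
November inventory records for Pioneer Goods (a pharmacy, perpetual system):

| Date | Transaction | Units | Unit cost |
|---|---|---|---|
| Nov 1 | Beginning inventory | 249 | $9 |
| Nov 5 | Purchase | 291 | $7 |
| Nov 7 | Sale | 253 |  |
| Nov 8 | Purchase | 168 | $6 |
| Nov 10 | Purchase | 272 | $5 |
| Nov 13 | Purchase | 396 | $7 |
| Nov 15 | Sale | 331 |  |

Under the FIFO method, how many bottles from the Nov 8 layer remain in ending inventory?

Nov 7, 253 sold [FIFO — oldest first]: 249 @ $9 + 4 @ $7 = $2,269
Nov 15, 331 sold [FIFO — oldest first]: 287 @ $7 + 44 @ $6 = $2,273
Total COGS = $2,269 + $2,273 = $4,542
Ending inventory: 124 @ $6 + 272 @ $5 + 396 @ $7 = $4,876

124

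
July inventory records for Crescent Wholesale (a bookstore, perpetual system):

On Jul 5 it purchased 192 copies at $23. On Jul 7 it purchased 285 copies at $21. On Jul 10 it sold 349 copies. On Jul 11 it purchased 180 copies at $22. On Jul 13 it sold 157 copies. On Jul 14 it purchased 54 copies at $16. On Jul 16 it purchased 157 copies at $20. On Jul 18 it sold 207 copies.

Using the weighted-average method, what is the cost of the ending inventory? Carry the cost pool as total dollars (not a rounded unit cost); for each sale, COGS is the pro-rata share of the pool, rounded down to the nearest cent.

Ending inventory = $3,131.59

After Jul 5: 192 on hand, pool $4,416.00 (≈ $23.0000 each)
After Jul 7: 477 on hand, pool $10,401.00 (≈ $21.8050 each)
Jul 10, sell 349: 349/477 × $10,401.00 → $7,609.95
After Jul 11: 308 on hand, pool $6,751.05 (≈ $21.9190 each)
Jul 13, sell 157: 157/308 × $6,751.05 → $3,441.28
After Jul 14: 205 on hand, pool $4,173.77 (≈ $20.3599 each)
After Jul 16: 362 on hand, pool $7,313.77 (≈ $20.2038 each)
Jul 18, sell 207: 207/362 × $7,313.77 → $4,182.18
Total COGS = $7,609.95 + $3,441.28 + $4,182.18 = $15,233.41
Ending inventory (cost pool remaining) = $3,131.59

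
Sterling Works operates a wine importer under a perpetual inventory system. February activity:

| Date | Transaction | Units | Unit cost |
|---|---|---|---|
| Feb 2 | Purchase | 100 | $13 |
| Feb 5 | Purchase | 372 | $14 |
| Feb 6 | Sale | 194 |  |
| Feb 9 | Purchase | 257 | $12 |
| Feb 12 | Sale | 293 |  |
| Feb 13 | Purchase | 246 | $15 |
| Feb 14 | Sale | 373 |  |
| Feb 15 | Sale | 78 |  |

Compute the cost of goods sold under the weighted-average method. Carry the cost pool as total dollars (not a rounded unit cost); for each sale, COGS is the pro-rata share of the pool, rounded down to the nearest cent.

COGS = $12,764.99

After Feb 2: 100 on hand, pool $1,300.00 (≈ $13.0000 each)
After Feb 5: 472 on hand, pool $6,508.00 (≈ $13.7881 each)
Feb 6, sell 194: 194/472 × $6,508.00 → $2,674.89
After Feb 9: 535 on hand, pool $6,917.11 (≈ $12.9292 each)
Feb 12, sell 293: 293/535 × $6,917.11 → $3,788.24
After Feb 13: 488 on hand, pool $6,818.87 (≈ $13.9731 each)
Feb 14, sell 373: 373/488 × $6,818.87 → $5,211.96
Feb 15, sell 78: 78/115 × $1,606.91 → $1,089.90
Total COGS = $2,674.89 + $3,788.24 + $5,211.96 + $1,089.90 = $12,764.99
Ending inventory (cost pool remaining) = $517.01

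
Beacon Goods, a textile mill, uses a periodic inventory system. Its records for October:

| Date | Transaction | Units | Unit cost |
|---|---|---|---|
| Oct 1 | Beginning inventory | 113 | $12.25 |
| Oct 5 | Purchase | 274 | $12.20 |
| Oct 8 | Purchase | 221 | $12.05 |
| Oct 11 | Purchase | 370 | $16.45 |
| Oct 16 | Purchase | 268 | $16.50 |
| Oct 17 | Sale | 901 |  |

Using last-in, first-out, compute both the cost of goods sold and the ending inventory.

COGS = $13,683.95; ending inventory = $4,214.65

Oct 17, 901 sold [LIFO — newest first]: 268 @ $16.50 + 370 @ $16.45 + 221 @ $12.05 + 42 @ $12.20 = $13,683.95
Ending inventory: 113 @ $12.25 + 232 @ $12.20 = $4,214.65
Check: goods available $17,898.60 = COGS $13,683.95 + ending $4,214.65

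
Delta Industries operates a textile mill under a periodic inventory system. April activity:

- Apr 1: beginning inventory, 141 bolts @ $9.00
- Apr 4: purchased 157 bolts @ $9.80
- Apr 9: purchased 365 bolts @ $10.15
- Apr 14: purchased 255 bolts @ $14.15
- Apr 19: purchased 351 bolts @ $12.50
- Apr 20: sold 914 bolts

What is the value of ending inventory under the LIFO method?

Ending inventory = $3,386.15

Apr 20, 914 sold [LIFO — newest first]: 351 @ $12.50 + 255 @ $14.15 + 308 @ $10.15 = $11,121.95
Ending inventory: 141 @ $9.00 + 157 @ $9.80 + 57 @ $10.15 = $3,386.15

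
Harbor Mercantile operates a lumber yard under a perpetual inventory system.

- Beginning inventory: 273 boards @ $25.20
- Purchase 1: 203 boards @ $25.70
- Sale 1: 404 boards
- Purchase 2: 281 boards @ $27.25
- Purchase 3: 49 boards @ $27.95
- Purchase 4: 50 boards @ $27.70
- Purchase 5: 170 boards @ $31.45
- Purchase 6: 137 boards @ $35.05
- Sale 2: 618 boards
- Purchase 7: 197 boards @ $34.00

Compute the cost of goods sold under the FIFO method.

COGS = $27,729.20

Sale 1 (404) [FIFO — oldest first]: 273 @ $25.20 + 131 @ $25.70 = $10,246.30
Sale 2 (618) [FIFO — oldest first]: 72 @ $25.70 + 281 @ $27.25 + 49 @ $27.95 + 50 @ $27.70 + 166 @ $31.45 = $17,482.90
Total COGS = $10,246.30 + $17,482.90 = $27,729.20
Ending inventory: 4 @ $31.45 + 137 @ $35.05 + 197 @ $34.00 = $11,625.65
Check: goods available $39,354.85 = COGS $27,729.20 + ending $11,625.65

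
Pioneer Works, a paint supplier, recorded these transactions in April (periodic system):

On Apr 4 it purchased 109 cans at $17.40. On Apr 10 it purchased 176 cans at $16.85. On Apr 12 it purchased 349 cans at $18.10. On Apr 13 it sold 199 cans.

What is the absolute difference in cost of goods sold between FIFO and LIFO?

$188.80

FIFO COGS: 109 @ $17.40 + 90 @ $16.85 = $3,413.10
LIFO COGS: 199 @ $18.10 = $3,601.90
Difference = |$3,413.10 − $3,601.90| = $188.80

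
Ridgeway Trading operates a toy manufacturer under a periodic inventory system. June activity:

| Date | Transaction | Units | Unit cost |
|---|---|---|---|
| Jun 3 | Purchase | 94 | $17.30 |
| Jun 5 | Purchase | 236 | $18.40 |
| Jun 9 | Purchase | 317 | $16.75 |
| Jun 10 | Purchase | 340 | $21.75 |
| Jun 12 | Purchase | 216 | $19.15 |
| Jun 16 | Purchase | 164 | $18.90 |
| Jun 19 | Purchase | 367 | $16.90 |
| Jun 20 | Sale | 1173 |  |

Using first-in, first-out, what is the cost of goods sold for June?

Jun 20, 1173 sold [FIFO — oldest first]: 94 @ $17.30 + 236 @ $18.40 + 317 @ $16.75 + 340 @ $21.75 + 186 @ $19.15 = $22,235.25
Ending inventory: 30 @ $19.15 + 164 @ $18.90 + 367 @ $16.90 = $9,876.40

COGS = $22,235.25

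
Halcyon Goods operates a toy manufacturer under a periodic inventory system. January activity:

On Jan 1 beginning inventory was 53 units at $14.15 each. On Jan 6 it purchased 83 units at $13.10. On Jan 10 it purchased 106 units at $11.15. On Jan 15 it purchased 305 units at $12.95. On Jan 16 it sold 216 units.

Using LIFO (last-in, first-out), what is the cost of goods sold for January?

Jan 16, 216 sold [LIFO — newest first]: 216 @ $12.95 = $2,797.20
Ending inventory: 53 @ $14.15 + 83 @ $13.10 + 106 @ $11.15 + 89 @ $12.95 = $4,171.70

COGS = $2,797.20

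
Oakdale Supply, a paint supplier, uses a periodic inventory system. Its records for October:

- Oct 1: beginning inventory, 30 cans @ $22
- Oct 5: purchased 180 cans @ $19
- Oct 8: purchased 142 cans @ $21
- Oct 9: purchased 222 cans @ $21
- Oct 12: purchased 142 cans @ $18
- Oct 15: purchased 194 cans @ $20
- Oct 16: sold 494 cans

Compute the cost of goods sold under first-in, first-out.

COGS = $10,044

Oct 16, 494 sold [FIFO — oldest first]: 30 @ $22 + 180 @ $19 + 142 @ $21 + 142 @ $21 = $10,044
Ending inventory: 80 @ $21 + 142 @ $18 + 194 @ $20 = $8,116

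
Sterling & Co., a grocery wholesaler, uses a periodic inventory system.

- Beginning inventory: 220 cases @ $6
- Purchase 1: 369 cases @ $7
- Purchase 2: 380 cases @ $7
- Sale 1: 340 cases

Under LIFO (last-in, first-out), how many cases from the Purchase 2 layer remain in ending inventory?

40

Sale 1 (340) [LIFO — newest first]: 340 @ $7 = $2,380
Ending inventory: 220 @ $6 + 369 @ $7 + 40 @ $7 = $4,183
Check: goods available $6,563 = COGS $2,380 + ending $4,183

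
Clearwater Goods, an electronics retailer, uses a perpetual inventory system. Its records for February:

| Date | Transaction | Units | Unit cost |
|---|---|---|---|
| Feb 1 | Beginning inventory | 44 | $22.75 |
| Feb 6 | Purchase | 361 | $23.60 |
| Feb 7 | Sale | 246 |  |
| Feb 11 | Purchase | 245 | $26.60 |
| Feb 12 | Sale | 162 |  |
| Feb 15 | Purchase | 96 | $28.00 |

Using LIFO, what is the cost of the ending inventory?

Ending inventory = $8,610.80

Feb 7, 246 sold [LIFO — newest first]: 246 @ $23.60 = $5,805.60
Feb 12, 162 sold [LIFO — newest first]: 162 @ $26.60 = $4,309.20
Total COGS = $5,805.60 + $4,309.20 = $10,114.80
Ending inventory: 44 @ $22.75 + 115 @ $23.60 + 83 @ $26.60 + 96 @ $28.00 = $8,610.80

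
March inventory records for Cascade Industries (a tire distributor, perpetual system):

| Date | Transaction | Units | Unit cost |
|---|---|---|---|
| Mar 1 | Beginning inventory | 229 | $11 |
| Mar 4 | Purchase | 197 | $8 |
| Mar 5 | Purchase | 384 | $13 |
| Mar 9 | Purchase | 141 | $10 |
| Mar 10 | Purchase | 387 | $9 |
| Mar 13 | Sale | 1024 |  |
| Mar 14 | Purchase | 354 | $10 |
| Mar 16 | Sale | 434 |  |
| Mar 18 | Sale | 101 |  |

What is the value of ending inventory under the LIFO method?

Ending inventory = $1,463

Mar 13, 1024 sold [LIFO — newest first]: 387 @ $9 + 141 @ $10 + 384 @ $13 + 112 @ $8 = $10,781
Mar 16, 434 sold [LIFO — newest first]: 354 @ $10 + 80 @ $8 = $4,180
Mar 18, 101 sold [LIFO — newest first]: 5 @ $8 + 96 @ $11 = $1,096
Total COGS = $10,781 + $4,180 + $1,096 = $16,057
Ending inventory: 133 @ $11 = $1,463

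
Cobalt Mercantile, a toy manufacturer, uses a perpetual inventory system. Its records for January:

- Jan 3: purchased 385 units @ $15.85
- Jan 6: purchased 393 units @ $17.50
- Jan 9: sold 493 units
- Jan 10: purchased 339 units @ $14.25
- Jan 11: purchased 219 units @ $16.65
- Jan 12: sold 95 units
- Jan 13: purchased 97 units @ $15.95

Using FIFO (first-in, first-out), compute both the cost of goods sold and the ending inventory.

Jan 9, 493 sold [FIFO — oldest first]: 385 @ $15.85 + 108 @ $17.50 = $7,992.25
Jan 12, 95 sold [FIFO — oldest first]: 95 @ $17.50 = $1,662.50
Total COGS = $7,992.25 + $1,662.50 = $9,654.75
Ending inventory: 190 @ $17.50 + 339 @ $14.25 + 219 @ $16.65 + 97 @ $15.95 = $13,349.25

COGS = $9,654.75; ending inventory = $13,349.25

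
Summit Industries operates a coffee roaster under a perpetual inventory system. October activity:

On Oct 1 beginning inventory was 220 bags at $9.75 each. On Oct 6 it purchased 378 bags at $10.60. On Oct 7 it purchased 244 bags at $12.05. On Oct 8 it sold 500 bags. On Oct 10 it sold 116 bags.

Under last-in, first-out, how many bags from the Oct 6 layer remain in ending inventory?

Oct 8, 500 sold [LIFO — newest first]: 244 @ $12.05 + 256 @ $10.60 = $5,653.80
Oct 10, 116 sold [LIFO — newest first]: 116 @ $10.60 = $1,229.60
Total COGS = $5,653.80 + $1,229.60 = $6,883.40
Ending inventory: 220 @ $9.75 + 6 @ $10.60 = $2,208.60
Check: goods available $9,092.00 = COGS $6,883.40 + ending $2,208.60

6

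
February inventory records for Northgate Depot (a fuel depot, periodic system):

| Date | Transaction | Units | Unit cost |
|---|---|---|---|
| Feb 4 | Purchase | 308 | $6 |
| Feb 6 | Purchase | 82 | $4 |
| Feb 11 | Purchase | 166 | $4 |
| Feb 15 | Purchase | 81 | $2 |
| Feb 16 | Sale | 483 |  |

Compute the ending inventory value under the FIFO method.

Feb 16, 483 sold [FIFO — oldest first]: 308 @ $6 + 82 @ $4 + 93 @ $4 = $2,548
Ending inventory: 73 @ $4 + 81 @ $2 = $454
Check: goods available $3,002 = COGS $2,548 + ending $454

Ending inventory = $454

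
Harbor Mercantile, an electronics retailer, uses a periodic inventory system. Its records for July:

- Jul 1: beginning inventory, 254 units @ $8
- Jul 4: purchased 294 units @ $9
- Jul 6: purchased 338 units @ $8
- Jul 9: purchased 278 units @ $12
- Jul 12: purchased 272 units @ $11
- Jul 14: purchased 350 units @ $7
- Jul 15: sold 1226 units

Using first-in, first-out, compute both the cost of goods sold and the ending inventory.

COGS = $11,400; ending inventory = $4,760

Jul 15, 1226 sold [FIFO — oldest first]: 254 @ $8 + 294 @ $9 + 338 @ $8 + 278 @ $12 + 62 @ $11 = $11,400
Ending inventory: 210 @ $11 + 350 @ $7 = $4,760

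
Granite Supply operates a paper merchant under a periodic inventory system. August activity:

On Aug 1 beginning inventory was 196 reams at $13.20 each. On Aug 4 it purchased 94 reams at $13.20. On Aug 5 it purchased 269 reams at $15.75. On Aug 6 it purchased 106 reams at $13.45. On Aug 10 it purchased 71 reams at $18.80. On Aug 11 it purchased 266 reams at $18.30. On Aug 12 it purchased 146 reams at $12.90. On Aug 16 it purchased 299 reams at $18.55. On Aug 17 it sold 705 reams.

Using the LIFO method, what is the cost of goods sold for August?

Aug 17, 705 sold [LIFO — newest first]: 299 @ $18.55 + 146 @ $12.90 + 260 @ $18.30 = $12,187.85
Ending inventory: 196 @ $13.20 + 94 @ $13.20 + 269 @ $15.75 + 106 @ $13.45 + 71 @ $18.80 + 6 @ $18.30 = $10,935.05

COGS = $12,187.85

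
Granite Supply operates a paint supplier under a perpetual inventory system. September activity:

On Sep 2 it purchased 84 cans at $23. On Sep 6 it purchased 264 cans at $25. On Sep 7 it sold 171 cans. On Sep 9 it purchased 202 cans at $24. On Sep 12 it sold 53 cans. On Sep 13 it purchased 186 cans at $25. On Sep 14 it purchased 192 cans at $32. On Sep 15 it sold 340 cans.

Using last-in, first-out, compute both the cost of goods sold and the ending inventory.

Sep 7, 171 sold [LIFO — newest first]: 171 @ $25 = $4,275
Sep 12, 53 sold [LIFO — newest first]: 53 @ $24 = $1,272
Sep 15, 340 sold [LIFO — newest first]: 192 @ $32 + 148 @ $25 = $9,844
Total COGS = $4,275 + $1,272 + $9,844 = $15,391
Ending inventory: 84 @ $23 + 93 @ $25 + 149 @ $24 + 38 @ $25 = $8,783
Check: goods available $24,174 = COGS $15,391 + ending $8,783

COGS = $15,391; ending inventory = $8,783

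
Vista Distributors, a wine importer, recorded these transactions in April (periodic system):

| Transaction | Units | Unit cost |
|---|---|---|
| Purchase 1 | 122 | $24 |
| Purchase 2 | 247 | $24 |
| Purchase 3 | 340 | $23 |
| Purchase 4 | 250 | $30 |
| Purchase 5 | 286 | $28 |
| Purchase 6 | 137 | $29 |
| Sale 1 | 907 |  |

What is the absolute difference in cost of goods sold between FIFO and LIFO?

$2,247

FIFO COGS: 122 @ $24 + 247 @ $24 + 340 @ $23 + 198 @ $30 = $22,616
LIFO COGS: 137 @ $29 + 286 @ $28 + 250 @ $30 + 234 @ $23 = $24,863
Difference = |$22,616 − $24,863| = $2,247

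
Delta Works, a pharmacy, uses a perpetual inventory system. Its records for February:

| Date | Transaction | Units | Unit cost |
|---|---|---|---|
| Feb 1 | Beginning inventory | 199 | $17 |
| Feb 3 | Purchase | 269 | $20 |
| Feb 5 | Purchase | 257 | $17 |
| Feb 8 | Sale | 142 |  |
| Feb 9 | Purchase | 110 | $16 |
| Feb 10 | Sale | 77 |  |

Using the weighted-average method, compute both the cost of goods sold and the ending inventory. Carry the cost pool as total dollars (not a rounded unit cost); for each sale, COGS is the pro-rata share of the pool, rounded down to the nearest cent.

After Feb 1: 199 on hand, pool $3,383.00 (≈ $17.0000 each)
After Feb 3: 468 on hand, pool $8,763.00 (≈ $18.7244 each)
After Feb 5: 725 on hand, pool $13,132.00 (≈ $18.1131 each)
Feb 8, sell 142: 142/725 × $13,132.00 → $2,572.06
After Feb 9: 693 on hand, pool $12,319.94 (≈ $17.7777 each)
Feb 10, sell 77: 77/693 × $12,319.94 → $1,368.88
Total COGS = $2,572.06 + $1,368.88 = $3,940.94
Ending inventory (cost pool remaining) = $10,951.06

COGS = $3,940.94; ending inventory = $10,951.06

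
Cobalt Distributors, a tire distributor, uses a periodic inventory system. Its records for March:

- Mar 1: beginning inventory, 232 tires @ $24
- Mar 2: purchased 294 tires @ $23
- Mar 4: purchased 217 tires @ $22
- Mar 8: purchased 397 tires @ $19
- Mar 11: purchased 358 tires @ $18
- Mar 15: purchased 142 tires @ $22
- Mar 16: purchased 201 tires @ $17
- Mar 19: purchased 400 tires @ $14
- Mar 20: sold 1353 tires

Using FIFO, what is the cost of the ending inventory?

Ending inventory = $14,751

Mar 20, 1353 sold [FIFO — oldest first]: 232 @ $24 + 294 @ $23 + 217 @ $22 + 397 @ $19 + 213 @ $18 = $28,481
Ending inventory: 145 @ $18 + 142 @ $22 + 201 @ $17 + 400 @ $14 = $14,751
Check: goods available $43,232 = COGS $28,481 + ending $14,751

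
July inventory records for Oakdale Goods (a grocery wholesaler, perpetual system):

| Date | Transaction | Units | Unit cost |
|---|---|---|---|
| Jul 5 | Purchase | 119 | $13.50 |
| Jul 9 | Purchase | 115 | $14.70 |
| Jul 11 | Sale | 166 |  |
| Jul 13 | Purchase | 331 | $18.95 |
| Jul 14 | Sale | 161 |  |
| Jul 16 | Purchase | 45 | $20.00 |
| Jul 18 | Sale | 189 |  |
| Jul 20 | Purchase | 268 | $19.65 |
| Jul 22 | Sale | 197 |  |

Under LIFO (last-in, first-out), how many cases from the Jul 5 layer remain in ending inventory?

68

Jul 11, 166 sold [LIFO — newest first]: 115 @ $14.70 + 51 @ $13.50 = $2,379.00
Jul 14, 161 sold [LIFO — newest first]: 161 @ $18.95 = $3,050.95
Jul 18, 189 sold [LIFO — newest first]: 45 @ $20.00 + 144 @ $18.95 = $3,628.80
Jul 22, 197 sold [LIFO — newest first]: 197 @ $19.65 = $3,871.05
Total COGS = $2,379.00 + $3,050.95 + $3,628.80 + $3,871.05 = $12,929.80
Ending inventory: 68 @ $13.50 + 26 @ $18.95 + 71 @ $19.65 = $2,805.85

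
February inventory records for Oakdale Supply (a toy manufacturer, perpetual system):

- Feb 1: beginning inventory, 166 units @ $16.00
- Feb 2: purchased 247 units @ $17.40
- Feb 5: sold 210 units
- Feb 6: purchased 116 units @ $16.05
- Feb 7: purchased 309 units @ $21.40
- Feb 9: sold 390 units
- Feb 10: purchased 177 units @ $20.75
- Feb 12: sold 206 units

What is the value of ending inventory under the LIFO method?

Feb 5, 210 sold [LIFO — newest first]: 210 @ $17.40 = $3,654.00
Feb 9, 390 sold [LIFO — newest first]: 309 @ $21.40 + 81 @ $16.05 = $7,912.65
Feb 12, 206 sold [LIFO — newest first]: 177 @ $20.75 + 29 @ $16.05 = $4,138.20
Total COGS = $3,654.00 + $7,912.65 + $4,138.20 = $15,704.85
Ending inventory: 166 @ $16.00 + 37 @ $17.40 + 6 @ $16.05 = $3,396.10

Ending inventory = $3,396.10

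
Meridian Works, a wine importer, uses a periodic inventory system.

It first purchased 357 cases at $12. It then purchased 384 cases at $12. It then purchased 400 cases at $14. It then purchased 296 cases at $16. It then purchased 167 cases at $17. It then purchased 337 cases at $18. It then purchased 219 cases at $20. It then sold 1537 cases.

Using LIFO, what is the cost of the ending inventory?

Sale 1 (1537) [LIFO — newest first]: 219 @ $20 + 337 @ $18 + 167 @ $17 + 296 @ $16 + 400 @ $14 + 118 @ $12 = $25,037
Ending inventory: 357 @ $12 + 266 @ $12 = $7,476

Ending inventory = $7,476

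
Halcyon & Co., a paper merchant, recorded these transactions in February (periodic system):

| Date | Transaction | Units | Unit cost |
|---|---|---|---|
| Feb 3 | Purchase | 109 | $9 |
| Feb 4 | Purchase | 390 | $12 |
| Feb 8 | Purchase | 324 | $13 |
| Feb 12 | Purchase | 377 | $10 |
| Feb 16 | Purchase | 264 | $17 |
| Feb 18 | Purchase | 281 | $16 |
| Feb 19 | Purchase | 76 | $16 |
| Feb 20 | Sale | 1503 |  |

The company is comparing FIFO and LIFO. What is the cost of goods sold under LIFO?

COGS = $20,354

FIFO COGS: 109 @ $9 + 390 @ $12 + 324 @ $13 + 377 @ $10 + 264 @ $17 + 39 @ $16 = $18,755
LIFO COGS: 76 @ $16 + 281 @ $16 + 264 @ $17 + 377 @ $10 + 324 @ $13 + 181 @ $12 = $20,354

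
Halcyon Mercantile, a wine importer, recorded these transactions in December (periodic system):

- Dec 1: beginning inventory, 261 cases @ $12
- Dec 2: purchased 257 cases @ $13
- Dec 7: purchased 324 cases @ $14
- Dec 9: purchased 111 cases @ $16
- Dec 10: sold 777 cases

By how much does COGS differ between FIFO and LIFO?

FIFO COGS: 261 @ $12 + 257 @ $13 + 259 @ $14 = $10,099
LIFO COGS: 111 @ $16 + 324 @ $14 + 257 @ $13 + 85 @ $12 = $10,673
Difference = |$10,099 − $10,673| = $574

$574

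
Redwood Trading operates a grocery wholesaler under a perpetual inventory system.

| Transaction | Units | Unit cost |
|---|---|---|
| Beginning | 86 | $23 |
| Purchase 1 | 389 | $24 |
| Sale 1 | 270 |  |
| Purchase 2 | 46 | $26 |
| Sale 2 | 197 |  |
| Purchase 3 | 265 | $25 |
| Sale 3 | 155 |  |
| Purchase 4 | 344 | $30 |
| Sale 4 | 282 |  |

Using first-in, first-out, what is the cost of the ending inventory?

Sale 1 (270) [FIFO — oldest first]: 86 @ $23 + 184 @ $24 = $6,394
Sale 2 (197) [FIFO — oldest first]: 197 @ $24 = $4,728
Sale 3 (155) [FIFO — oldest first]: 8 @ $24 + 46 @ $26 + 101 @ $25 = $3,913
Sale 4 (282) [FIFO — oldest first]: 164 @ $25 + 118 @ $30 = $7,640
Total COGS = $6,394 + $4,728 + $3,913 + $7,640 = $22,675
Ending inventory: 226 @ $30 = $6,780
Check: goods available $29,455 = COGS $22,675 + ending $6,780

Ending inventory = $6,780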